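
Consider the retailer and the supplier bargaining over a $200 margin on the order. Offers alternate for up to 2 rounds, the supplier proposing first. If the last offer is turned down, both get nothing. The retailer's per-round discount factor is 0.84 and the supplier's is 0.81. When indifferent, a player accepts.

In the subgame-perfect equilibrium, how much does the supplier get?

Round 2 (the retailer proposes): the supplier will accept anything ≥ 0, so the retailer offers 0 and keeps 200.
Round 1 (the supplier proposes): the retailer can get 200 next round, worth 0.84 × 200 = 168 now. The supplier offers 168 and keeps 200 − 168 = 32.

32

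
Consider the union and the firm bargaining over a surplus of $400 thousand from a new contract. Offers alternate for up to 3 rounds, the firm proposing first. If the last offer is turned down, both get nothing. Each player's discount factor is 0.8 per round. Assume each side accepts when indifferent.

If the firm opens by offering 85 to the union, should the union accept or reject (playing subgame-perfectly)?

Round 3 (the firm proposes): rejection yields 0 for the union; the firm offers 0 and keeps 400.
Round 2 (the union proposes): the firm can get 400 next round, worth 0.8 × 400 = 320 now. The union offers 320 and keeps 400 − 320 = 80.
So by rejecting in round 1, the union gets 80 next round, worth 0.8 × 80 = 64 now.
Offer 85 ≥ 64, so the union accepts.

Accept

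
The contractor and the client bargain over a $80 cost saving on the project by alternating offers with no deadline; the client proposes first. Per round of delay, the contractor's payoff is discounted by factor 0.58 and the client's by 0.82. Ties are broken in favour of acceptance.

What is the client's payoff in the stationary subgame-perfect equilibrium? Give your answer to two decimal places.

When the client proposes, the contractor accepts any offer worth at least 0.58 times what the contractor would get by proposing next round; and vice versa.
This gives x = 80 − 0.58y and y = 80 − 0.82x, where x and y are each side's share when it proposes.
Hence (1 − 0.58·0.82)x = 80(1 − 0.58), i.e. 0.5244·x = 33.6.
x ≈ 64.0732; the contractor's share is 80 − x ≈ 15.9268.

64.07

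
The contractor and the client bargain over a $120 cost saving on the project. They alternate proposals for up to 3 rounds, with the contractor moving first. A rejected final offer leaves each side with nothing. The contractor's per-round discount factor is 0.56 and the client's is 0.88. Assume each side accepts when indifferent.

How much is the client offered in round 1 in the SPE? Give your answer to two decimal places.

Round 3 (the contractor proposes): the client will accept anything ≥ 0, so the contractor offers 0 and keeps 120.
Round 2 (the client proposes): the contractor can get 120 next round, worth 0.56 × 120 = 67.2 now, so the client offers 67.2, keeping 52.8.
Round 1 (the contractor proposes): the client can get 52.8 next round, worth 0.88 × 52.8 = 46.464 now, so the contractor offers 46.464, keeping 73.536.

46.46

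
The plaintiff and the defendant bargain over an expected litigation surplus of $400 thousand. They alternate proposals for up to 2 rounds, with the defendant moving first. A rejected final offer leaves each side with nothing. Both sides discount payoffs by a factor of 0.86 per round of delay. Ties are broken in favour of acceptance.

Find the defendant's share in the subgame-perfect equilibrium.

56

Round 2 (the plaintiff proposes): the defendant will accept anything ≥ 0, so the plaintiff offers 0 and keeps 400.
Round 1 (the defendant proposes): the plaintiff can get 400 next round, worth 0.86 × 400 = 344 now. The defendant offers 344 and keeps 400 − 344 = 56.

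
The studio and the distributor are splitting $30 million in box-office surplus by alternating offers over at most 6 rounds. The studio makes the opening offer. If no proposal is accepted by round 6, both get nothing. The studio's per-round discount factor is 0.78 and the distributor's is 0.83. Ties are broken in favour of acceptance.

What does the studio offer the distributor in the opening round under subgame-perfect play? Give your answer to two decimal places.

19.46

Round 6 (the distributor proposes): rejection yields 0 for the studio; the distributor offers 0 and keeps 30.
Round 5 (the studio proposes): the distributor can get 30 next round, worth 0.83 × 30 = 24.9 now; the studio offers that and keeps 5.1.
Round 4 (the distributor proposes): the studio can get 5.1 next round, worth 0.78 × 5.1 = 3.978 now, so the distributor offers 3.978, keeping 26.022.
Round 3 (the studio proposes): the distributor can get 26.022 next round, worth 0.83 × 26.022 = 21.59826 now. The studio offers 21.59826 and keeps 30 − 21.59826 = 8.40174.
Round 2 (the distributor proposes): the studio can get 8.40174 next round, worth 0.78 × 8.40174 = 6.5533572 now; the distributor offers that and keeps 23.4466428.
Round 1 (the studio proposes): the distributor can get 23.4466428 next round, worth 0.83 × 23.4466428 = 19.460713524 now. The studio offers 19.460713524 and keeps 30 − 19.460713524 = 10.539286476.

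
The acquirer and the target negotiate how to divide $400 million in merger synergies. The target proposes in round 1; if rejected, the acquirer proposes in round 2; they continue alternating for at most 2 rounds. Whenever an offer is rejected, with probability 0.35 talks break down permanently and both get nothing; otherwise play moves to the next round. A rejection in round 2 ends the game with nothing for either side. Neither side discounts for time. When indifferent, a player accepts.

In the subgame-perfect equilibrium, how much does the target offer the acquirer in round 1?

260

Round 2 (the acquirer proposes): the target will accept anything ≥ 0, so the acquirer offers 0 and keeps 400.
Round 1 (the target proposes): rejecting gives the acquirer an expected 0.65 × 400 = 260, so the target offers 260, keeping 140.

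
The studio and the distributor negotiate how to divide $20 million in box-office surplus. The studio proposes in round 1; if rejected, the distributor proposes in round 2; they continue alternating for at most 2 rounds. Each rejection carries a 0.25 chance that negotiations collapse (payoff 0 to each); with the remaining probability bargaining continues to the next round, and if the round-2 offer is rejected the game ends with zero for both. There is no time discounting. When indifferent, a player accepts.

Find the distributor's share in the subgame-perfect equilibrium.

15

Round 2 (the distributor proposes): the studio will accept anything ≥ 0, so the distributor offers 0 and keeps 20.
Round 1 (the studio proposes): rejecting gives the distributor an expected 0.75 × 20 = 15; the studio offers that and keeps 5.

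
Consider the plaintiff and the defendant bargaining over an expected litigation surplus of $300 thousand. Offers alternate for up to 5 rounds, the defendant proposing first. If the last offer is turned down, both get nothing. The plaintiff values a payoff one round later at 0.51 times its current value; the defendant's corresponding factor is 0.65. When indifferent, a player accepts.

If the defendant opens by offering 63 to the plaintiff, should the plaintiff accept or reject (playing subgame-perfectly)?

Reject

Work out the plaintiff's continuation value if the offer is rejected.
Round 5 (the defendant proposes): the plaintiff will accept anything ≥ 0, so the defendant offers 0 and keeps 300.
Round 4 (the plaintiff proposes): the defendant can get 300 next round, worth 0.65 × 300 = 195 now; the plaintiff offers that and keeps 105.
Round 3 (the defendant proposes): the plaintiff can get 105 next round, worth 0.51 × 105 = 53.55 now. The defendant offers 53.55 and keeps 300 − 53.55 = 246.45.
Round 2 (the plaintiff proposes): the defendant can get 246.45 next round, worth 0.65 × 246.45 = 160.1925 now, so the plaintiff offers 160.1925, keeping 139.8075.
So by rejecting in round 1, the plaintiff gets 139.8075 next round, worth 0.51 × 139.8075 = 71.301825 now.
Offer 63 < 71.301825, so the plaintiff rejects.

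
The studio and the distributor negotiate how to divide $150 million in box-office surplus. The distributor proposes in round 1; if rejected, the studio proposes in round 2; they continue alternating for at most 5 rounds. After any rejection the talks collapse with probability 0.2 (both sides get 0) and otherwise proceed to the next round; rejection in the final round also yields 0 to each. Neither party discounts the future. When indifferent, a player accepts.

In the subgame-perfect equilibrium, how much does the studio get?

39.36

Round 5 (the distributor proposes): rejection yields 0 for the studio; the distributor offers 0 and keeps 150.
Round 4 (the studio proposes): rejecting gives the distributor an expected 0.8 × 150 = 120. The studio offers 120 and keeps 150 − 120 = 30.
Round 3 (the distributor proposes): rejecting gives the studio an expected 0.8 × 30 = 24, so the distributor offers 24, keeping 126.
Round 2 (the studio proposes): rejecting gives the distributor an expected 0.8 × 126 = 100.8; the studio offers that and keeps 49.2.
Round 1 (the distributor proposes): rejecting gives the studio an expected 0.8 × 49.2 = 39.36. The distributor offers 39.36 and keeps 150 − 39.36 = 110.64.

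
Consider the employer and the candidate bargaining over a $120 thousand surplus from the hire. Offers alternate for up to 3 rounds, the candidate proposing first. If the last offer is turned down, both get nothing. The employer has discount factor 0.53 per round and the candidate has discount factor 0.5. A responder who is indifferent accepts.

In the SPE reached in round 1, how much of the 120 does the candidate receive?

Solve by backward induction from round 3.
Round 3 (the candidate proposes): rejection yields 0 for the employer; the candidate offers 0 and keeps 120.
Round 2 (the employer proposes): the candidate can get 120 next round, worth 0.5 × 120 = 60 now, so the employer offers 60, keeping 60.
Round 1 (the candidate proposes): the employer can get 60 next round, worth 0.53 × 60 = 31.8 now, so the candidate offers 31.8, keeping 88.2.

88.2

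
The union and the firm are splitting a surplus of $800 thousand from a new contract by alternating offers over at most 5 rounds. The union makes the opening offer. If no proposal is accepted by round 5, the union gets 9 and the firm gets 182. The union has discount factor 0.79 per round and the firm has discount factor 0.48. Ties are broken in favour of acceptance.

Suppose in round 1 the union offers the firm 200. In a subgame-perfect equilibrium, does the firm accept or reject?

Accept

Round 5 (the union proposes): the firm gets 182 if talks fail, so the union offers 182 and keeps 618.
Round 4 (the firm proposes): the union can get 618 next round, worth 0.79 × 618 = 488.22 now, so the firm offers 488.22, keeping 311.78.
Round 3 (the union proposes): the firm can get 311.78 next round, worth 0.48 × 311.78 = 149.6544 now. The union offers 149.6544 and keeps 800 − 149.6544 = 650.3456.
Round 2 (the firm proposes): the union can get 650.3456 next round, worth 0.79 × 650.3456 = 513.773024 now; the firm offers that and keeps 286.226976.
So by rejecting in round 1, the firm gets 286.226976 next round, worth 0.48 × 286.226976 = 137.38894848 now.
Offer 200 ≥ 137.38894848, so the firm accepts.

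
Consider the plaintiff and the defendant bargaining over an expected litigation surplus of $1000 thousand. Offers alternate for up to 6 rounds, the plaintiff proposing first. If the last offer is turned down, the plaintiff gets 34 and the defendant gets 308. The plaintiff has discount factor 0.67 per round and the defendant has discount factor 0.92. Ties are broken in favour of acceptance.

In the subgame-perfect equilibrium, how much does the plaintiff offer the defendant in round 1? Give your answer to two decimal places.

Work backward from the last round.
Round 6 (the defendant proposes): the plaintiff gets 34 if talks fail, so the defendant offers 34 and keeps 966.
Round 5 (the plaintiff proposes): the defendant can get 966 next round, worth 0.92 × 966 = 888.72 now. The plaintiff offers 888.72 and keeps 1000 − 888.72 = 111.28.
Round 4 (the defendant proposes): the plaintiff can get 111.28 next round, worth 0.67 × 111.28 = 74.5576 now, so the defendant offers 74.5576, keeping 925.4424.
Round 3 (the plaintiff proposes): the defendant can get 925.4424 next round, worth 0.92 × 925.4424 = 851.407008 now, so the plaintiff offers 851.407008, keeping 148.592992.
Round 2 (the defendant proposes): the plaintiff can get 148.592992 next round, worth 0.67 × 148.592992 = 99.55730464 now; the defendant offers that and keeps 900.44269536.
Round 1 (the plaintiff proposes): the defendant can get 900.44269536 next round, worth 0.92 × 900.44269536 = 828.4072797312 now, so the plaintiff offers 828.4072797312, keeping 171.5927202688.

828.41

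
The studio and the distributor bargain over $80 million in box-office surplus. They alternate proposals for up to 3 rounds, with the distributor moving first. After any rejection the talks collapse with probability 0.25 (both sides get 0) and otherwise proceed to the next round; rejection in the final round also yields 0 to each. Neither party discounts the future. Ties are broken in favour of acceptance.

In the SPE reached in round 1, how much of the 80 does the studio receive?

Round 3 (the distributor proposes): rejection yields 0 for the studio; the distributor offers 0 and keeps 80.
Round 2 (the studio proposes): rejecting gives the distributor an expected 0.75 × 80 = 60; the studio offers that and keeps 20.
Round 1 (the distributor proposes): rejecting gives the studio an expected 0.75 × 20 = 15; the distributor offers that and keeps 65.

15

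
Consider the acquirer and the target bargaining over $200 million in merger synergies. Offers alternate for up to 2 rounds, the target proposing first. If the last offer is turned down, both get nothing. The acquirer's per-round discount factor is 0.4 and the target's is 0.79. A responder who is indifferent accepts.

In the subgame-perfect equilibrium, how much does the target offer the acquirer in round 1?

80

Round 2 (the acquirer proposes): the target will accept anything ≥ 0, so the acquirer offers 0 and keeps 200.
Round 1 (the target proposes): the acquirer can get 200 next round, worth 0.4 × 200 = 80 now; the target offers that and keeps 120.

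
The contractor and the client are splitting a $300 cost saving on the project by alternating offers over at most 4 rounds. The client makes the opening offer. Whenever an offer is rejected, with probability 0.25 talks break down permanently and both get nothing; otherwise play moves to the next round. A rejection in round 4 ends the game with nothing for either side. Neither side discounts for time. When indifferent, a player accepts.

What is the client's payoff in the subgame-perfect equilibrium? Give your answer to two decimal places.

117.19

Round 4 (the contractor proposes): rejection yields 0 for the client; the contractor offers 0 and keeps 300.
Round 3 (the client proposes): rejecting gives the contractor an expected 0.75 × 300 = 225, so the client offers 225, keeping 75.
Round 2 (the contractor proposes): rejecting gives the client an expected 0.75 × 75 = 56.25. The contractor offers 56.25 and keeps 300 − 56.25 = 243.75.
Round 1 (the client proposes): rejecting gives the contractor an expected 0.75 × 243.75 = 182.8125. The client offers 182.8125 and keeps 300 − 182.8125 = 117.1875.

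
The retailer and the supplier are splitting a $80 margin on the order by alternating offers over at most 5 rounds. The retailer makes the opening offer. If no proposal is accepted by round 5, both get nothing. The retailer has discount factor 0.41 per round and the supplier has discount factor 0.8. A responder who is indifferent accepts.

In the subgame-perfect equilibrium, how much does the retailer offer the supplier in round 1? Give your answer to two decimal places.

By backward induction:
Round 5 (the retailer proposes): the supplier will accept anything ≥ 0, so the retailer offers 0 and keeps 80.
Round 4 (the supplier proposes): the retailer can get 80 next round, worth 0.41 × 80 = 32.8 now. The supplier offers 32.8 and keeps 80 − 32.8 = 47.2.
Round 3 (the retailer proposes): the supplier can get 47.2 next round, worth 0.8 × 47.2 = 37.76 now, so the retailer offers 37.76, keeping 42.24.
Round 2 (the supplier proposes): the retailer can get 42.24 next round, worth 0.41 × 42.24 = 17.3184 now, so the supplier offers 17.3184, keeping 62.6816.
Round 1 (the retailer proposes): the supplier can get 62.6816 next round, worth 0.8 × 62.6816 = 50.14528 now; the retailer offers that and keeps 29.85472.

50.15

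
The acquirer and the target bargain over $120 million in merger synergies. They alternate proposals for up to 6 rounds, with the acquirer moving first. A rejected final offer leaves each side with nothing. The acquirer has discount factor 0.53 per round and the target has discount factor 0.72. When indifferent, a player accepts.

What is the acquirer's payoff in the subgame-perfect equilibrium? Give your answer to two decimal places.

Round 6 (the target proposes): the acquirer will accept anything ≥ 0, so the target offers 0 and keeps 120.
Round 5 (the acquirer proposes): the target can get 120 next round, worth 0.72 × 120 = 86.4 now. The acquirer offers 86.4 and keeps 120 − 86.4 = 33.6.
Round 4 (the target proposes): the acquirer can get 33.6 next round, worth 0.53 × 33.6 = 17.808 now, so the target offers 17.808, keeping 102.192.
Round 3 (the acquirer proposes): the target can get 102.192 next round, worth 0.72 × 102.192 = 73.57824 now. The acquirer offers 73.57824 and keeps 120 − 73.57824 = 46.42176.
Round 2 (the target proposes): the acquirer can get 46.42176 next round, worth 0.53 × 46.42176 = 24.6035328 now. The target offers 24.6035328 and keeps 120 − 24.6035328 = 95.3964672.
Round 1 (the acquirer proposes): the target can get 95.3964672 next round, worth 0.72 × 95.3964672 = 68.685456384 now; the acquirer offers that and keeps 51.314543616.

51.31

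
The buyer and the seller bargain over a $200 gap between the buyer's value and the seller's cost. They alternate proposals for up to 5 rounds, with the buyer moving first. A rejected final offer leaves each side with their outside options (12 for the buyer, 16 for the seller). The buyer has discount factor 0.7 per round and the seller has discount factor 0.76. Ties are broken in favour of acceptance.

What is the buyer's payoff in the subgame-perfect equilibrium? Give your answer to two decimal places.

Round 5 (the buyer proposes): the seller gets 16 if talks fail, so the buyer offers 16 and keeps 184.
Round 4 (the seller proposes): the buyer can get 184 next round, worth 0.7 × 184 = 128.8 now, so the seller offers 128.8, keeping 71.2.
Round 3 (the buyer proposes): the seller can get 71.2 next round, worth 0.76 × 71.2 = 54.112 now; the buyer offers that and keeps 145.888.
Round 2 (the seller proposes): the buyer can get 145.888 next round, worth 0.7 × 145.888 = 102.1216 now, so the seller offers 102.1216, keeping 97.8784.
Round 1 (the buyer proposes): the seller can get 97.8784 next round, worth 0.76 × 97.8784 = 74.387584 now, so the buyer offers 74.387584, keeping 125.612416.

125.61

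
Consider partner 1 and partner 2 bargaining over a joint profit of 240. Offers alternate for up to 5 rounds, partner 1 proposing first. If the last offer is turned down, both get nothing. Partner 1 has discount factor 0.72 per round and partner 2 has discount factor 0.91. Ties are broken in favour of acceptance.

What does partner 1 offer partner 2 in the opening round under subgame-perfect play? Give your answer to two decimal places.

Round 5 (partner 1 proposes): rejection yields 0 for partner 2; partner 1 offers 0 and keeps 240.
Round 4 (partner 2 proposes): partner 1 can get 240 next round, worth 0.72 × 240 = 172.8 now; partner 2 offers that and keeps 67.2.
Round 3 (partner 1 proposes): partner 2 can get 67.2 next round, worth 0.91 × 67.2 = 61.152 now. Partner 1 offers 61.152 and keeps 240 − 61.152 = 178.848.
Round 2 (partner 2 proposes): partner 1 can get 178.848 next round, worth 0.72 × 178.848 = 128.77056 now; partner 2 offers that and keeps 111.22944.
Round 1 (partner 1 proposes): partner 2 can get 111.22944 next round, worth 0.91 × 111.22944 = 101.2187904 now; partner 1 offers that and keeps 138.7812096.

101.22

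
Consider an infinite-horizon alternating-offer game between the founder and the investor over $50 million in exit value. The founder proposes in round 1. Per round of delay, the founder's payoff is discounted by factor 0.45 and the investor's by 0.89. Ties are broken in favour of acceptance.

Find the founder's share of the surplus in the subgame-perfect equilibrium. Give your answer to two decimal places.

9.17

In a stationary SPE each proposer offers the other exactly their discounted continuation value.
If the founder keeps x when proposing and the investor keeps y when proposing, then x = 50 − 0.89y and y = 50 − 0.45x.
Solving: x = 50(1 − 0.89) / (1 − 0.45·0.89) = 5.5 / 0.5995 ≈ 9.1743.
The investor gets 50 − 9.1743 ≈ 40.8257.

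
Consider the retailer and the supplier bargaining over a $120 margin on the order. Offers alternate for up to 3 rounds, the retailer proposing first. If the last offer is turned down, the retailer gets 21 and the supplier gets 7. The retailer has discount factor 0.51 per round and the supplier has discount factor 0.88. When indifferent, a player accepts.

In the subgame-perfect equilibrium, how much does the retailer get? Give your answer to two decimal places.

65.11

Round 3 (the retailer proposes): the supplier gets 7 if talks fail, so the retailer offers 7 and keeps 113.
Round 2 (the supplier proposes): the retailer can get 113 next round, worth 0.51 × 113 = 57.63 now. The supplier offers 57.63 and keeps 120 − 57.63 = 62.37.
Round 1 (the retailer proposes): the supplier can get 62.37 next round, worth 0.88 × 62.37 = 54.8856 now, so the retailer offers 54.8856, keeping 65.1144.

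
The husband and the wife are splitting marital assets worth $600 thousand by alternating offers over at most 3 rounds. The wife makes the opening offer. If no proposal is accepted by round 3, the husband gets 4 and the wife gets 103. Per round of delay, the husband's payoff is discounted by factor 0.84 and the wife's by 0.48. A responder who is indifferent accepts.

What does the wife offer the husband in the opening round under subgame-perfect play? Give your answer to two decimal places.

263.69

Round 3 (the wife proposes): the husband gets 4 if talks fail, so the wife offers 4 and keeps 596.
Round 2 (the husband proposes): the wife can get 596 next round, worth 0.48 × 596 = 286.08 now. The husband offers 286.08 and keeps 600 − 286.08 = 313.92.
Round 1 (the wife proposes): the husband can get 313.92 next round, worth 0.84 × 313.92 = 263.6928 now, so the wife offers 263.6928, keeping 336.3072.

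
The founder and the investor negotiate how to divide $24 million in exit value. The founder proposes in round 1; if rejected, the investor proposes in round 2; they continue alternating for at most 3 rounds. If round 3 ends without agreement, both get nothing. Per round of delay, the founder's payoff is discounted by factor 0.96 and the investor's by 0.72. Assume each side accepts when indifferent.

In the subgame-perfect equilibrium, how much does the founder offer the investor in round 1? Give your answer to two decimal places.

0.69

By backward induction:
Round 3 (the founder proposes): the investor will accept anything ≥ 0, so the founder offers 0 and keeps 24.
Round 2 (the investor proposes): the founder can get 24 next round, worth 0.96 × 24 = 23.04 now, so the investor offers 23.04, keeping 0.96.
Round 1 (the founder proposes): the investor can get 0.96 next round, worth 0.72 × 0.96 = 0.6912 now; the founder offers that and keeps 23.3088.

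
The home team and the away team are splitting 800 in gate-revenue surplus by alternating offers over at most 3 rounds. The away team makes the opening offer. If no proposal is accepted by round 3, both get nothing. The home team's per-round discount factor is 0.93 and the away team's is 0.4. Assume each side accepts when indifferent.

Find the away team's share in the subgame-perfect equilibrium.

353.6

Round 3 (the away team proposes): the home team will accept anything ≥ 0, so the away team offers 0 and keeps 800.
Round 2 (the home team proposes): the away team can get 800 next round, worth 0.4 × 800 = 320 now. The home team offers 320 and keeps 800 − 320 = 480.
Round 1 (the away team proposes): the home team can get 480 next round, worth 0.93 × 480 = 446.4 now, so the away team offers 446.4, keeping 353.6.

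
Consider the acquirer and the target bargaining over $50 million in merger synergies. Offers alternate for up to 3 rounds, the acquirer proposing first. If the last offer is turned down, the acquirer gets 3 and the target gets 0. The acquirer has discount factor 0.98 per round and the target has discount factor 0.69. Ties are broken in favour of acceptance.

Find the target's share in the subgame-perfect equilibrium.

Round 3 (the acquirer proposes): rejection yields 0 for the target; the acquirer offers 0 and keeps 50.
Round 2 (the target proposes): the acquirer can get 50 next round, worth 0.98 × 50 = 49 now; the target offers that and keeps 1.
Round 1 (the acquirer proposes): the target can get 1 next round, worth 0.69 × 1 = 0.69 now. The acquirer offers 0.69 and keeps 50 − 0.69 = 49.31.

0.69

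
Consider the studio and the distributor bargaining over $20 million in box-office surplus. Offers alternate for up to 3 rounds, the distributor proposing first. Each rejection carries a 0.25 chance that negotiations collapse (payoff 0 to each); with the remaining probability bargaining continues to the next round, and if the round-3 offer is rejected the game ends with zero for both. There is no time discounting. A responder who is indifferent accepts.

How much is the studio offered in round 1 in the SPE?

By backward induction:
Round 3 (the distributor proposes): the studio will accept anything ≥ 0, so the distributor offers 0 and keeps 20.
Round 2 (the studio proposes): rejecting gives the distributor an expected 0.75 × 20 = 15. The studio offers 15 and keeps 20 − 15 = 5.
Round 1 (the distributor proposes): rejecting gives the studio an expected 0.75 × 5 = 3.75, so the distributor offers 3.75, keeping 16.25.

3.75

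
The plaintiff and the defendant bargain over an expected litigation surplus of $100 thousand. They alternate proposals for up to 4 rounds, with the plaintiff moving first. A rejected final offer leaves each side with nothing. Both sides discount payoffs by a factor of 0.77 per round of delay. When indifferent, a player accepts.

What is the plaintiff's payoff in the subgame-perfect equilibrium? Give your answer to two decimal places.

Round 4 (the defendant proposes): the plaintiff will accept anything ≥ 0, so the defendant offers 0 and keeps 100.
Round 3 (the plaintiff proposes): the defendant can get 100 next round, worth 0.77 × 100 = 77 now; the plaintiff offers that and keeps 23.
Round 2 (the defendant proposes): the plaintiff can get 23 next round, worth 0.77 × 23 = 17.71 now, so the defendant offers 17.71, keeping 82.29.
Round 1 (the plaintiff proposes): the defendant can get 82.29 next round, worth 0.77 × 82.29 = 63.3633 now. The plaintiff offers 63.3633 and keeps 100 − 63.3633 = 36.6367.

36.64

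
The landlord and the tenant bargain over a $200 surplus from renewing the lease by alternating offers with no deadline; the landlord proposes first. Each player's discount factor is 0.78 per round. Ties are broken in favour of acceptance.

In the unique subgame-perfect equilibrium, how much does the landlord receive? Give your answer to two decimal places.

112.36

In a stationary SPE each proposer offers the other exactly their discounted continuation value.
If the landlord keeps x when proposing and the tenant keeps y when proposing, then x = 200 − 0.78y and y = 200 − 0.78x.
Solving: x = 200(1 − 0.78) / (1 − 0.78·0.78) = 44 / 0.3916 ≈ 112.3596.
The tenant gets 200 − 112.3596 ≈ 87.6404.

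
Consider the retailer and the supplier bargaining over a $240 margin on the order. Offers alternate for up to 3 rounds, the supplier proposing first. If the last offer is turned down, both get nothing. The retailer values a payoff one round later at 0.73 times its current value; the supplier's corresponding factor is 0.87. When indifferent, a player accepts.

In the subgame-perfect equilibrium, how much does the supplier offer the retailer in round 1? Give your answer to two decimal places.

22.78

Work backward from the last round.
Round 3 (the supplier proposes): the retailer will accept anything ≥ 0, so the supplier offers 0 and keeps 240.
Round 2 (the retailer proposes): the supplier can get 240 next round, worth 0.87 × 240 = 208.8 now; the retailer offers that and keeps 31.2.
Round 1 (the supplier proposes): the retailer can get 31.2 next round, worth 0.73 × 31.2 = 22.776 now. The supplier offers 22.776 and keeps 240 − 22.776 = 217.224.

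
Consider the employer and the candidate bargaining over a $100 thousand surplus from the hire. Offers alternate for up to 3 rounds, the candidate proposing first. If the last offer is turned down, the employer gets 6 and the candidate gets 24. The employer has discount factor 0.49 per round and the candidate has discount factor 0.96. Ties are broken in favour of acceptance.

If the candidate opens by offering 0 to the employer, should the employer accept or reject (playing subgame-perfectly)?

Round 3 (the candidate proposes): the employer gets 6 if talks fail, so the candidate offers 6 and keeps 94.
Round 2 (the employer proposes): the candidate can get 94 next round, worth 0.96 × 94 = 90.24 now; the employer offers that and keeps 9.76.
So by rejecting in round 1, the employer gets 9.76 next round, worth 0.49 × 9.76 = 4.7824 now.
Offer 0 < 4.7824, so the employer rejects.

Reject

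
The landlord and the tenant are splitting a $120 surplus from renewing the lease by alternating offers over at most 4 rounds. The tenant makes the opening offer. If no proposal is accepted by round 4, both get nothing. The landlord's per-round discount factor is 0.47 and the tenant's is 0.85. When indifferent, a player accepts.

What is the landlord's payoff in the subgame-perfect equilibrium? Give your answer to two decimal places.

30.99

By backward induction:
Round 4 (the landlord proposes): rejection yields 0 for the tenant; the landlord offers 0 and keeps 120.
Round 3 (the tenant proposes): the landlord can get 120 next round, worth 0.47 × 120 = 56.4 now; the tenant offers that and keeps 63.6.
Round 2 (the landlord proposes): the tenant can get 63.6 next round, worth 0.85 × 63.6 = 54.06 now, so the landlord offers 54.06, keeping 65.94.
Round 1 (the tenant proposes): the landlord can get 65.94 next round, worth 0.47 × 65.94 = 30.9918 now; the tenant offers that and keeps 89.0082.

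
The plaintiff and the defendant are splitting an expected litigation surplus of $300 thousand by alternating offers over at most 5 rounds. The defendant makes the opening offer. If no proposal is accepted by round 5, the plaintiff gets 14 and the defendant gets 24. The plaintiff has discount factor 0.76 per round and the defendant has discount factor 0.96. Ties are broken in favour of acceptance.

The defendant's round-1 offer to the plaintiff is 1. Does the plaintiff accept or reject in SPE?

Round 5 (the defendant proposes): the plaintiff gets 14 if talks fail, so the defendant offers 14 and keeps 286.
Round 4 (the plaintiff proposes): the defendant can get 286 next round, worth 0.96 × 286 = 274.56 now, so the plaintiff offers 274.56, keeping 25.44.
Round 3 (the defendant proposes): the plaintiff can get 25.44 next round, worth 0.76 × 25.44 = 19.3344 now, so the defendant offers 19.3344, keeping 280.6656.
Round 2 (the plaintiff proposes): the defendant can get 280.6656 next round, worth 0.96 × 280.6656 = 269.438976 now, so the plaintiff offers 269.438976, keeping 30.561024.
So by rejecting in round 1, the plaintiff gets 30.561024 next round, worth 0.76 × 30.561024 = 23.22637824 now.
Offer 1 < 23.22637824, so the plaintiff rejects.

Reject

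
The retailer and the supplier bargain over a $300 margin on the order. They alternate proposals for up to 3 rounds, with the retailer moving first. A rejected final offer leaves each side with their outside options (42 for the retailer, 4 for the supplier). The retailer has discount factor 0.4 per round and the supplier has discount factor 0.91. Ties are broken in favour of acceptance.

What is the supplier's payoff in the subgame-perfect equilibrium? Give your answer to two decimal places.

Round 3 (the retailer proposes): the supplier gets 4 if talks fail, so the retailer offers 4 and keeps 296.
Round 2 (the supplier proposes): the retailer can get 296 next round, worth 0.4 × 296 = 118.4 now; the supplier offers that and keeps 181.6.
Round 1 (the retailer proposes): the supplier can get 181.6 next round, worth 0.91 × 181.6 = 165.256 now, so the retailer offers 165.256, keeping 134.744.

165.26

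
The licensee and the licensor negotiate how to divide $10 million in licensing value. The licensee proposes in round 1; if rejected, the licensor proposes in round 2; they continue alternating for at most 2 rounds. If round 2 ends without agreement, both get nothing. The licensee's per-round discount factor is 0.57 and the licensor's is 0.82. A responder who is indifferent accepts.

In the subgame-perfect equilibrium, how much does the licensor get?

8.2

Round 2 (the licensor proposes): rejection yields 0 for the licensee; the licensor offers 0 and keeps 10.
Round 1 (the licensee proposes): the licensor can get 10 next round, worth 0.82 × 10 = 8.2 now. The licensee offers 8.2 and keeps 10 − 8.2 = 1.8.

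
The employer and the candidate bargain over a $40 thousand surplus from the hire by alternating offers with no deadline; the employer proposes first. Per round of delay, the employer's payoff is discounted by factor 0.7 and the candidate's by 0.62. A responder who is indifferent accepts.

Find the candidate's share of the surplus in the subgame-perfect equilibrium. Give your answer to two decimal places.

When the employer proposes, the candidate accepts any offer worth at least 0.62 times what the candidate would get by proposing next round; and vice versa.
This gives x = 40 − 0.62y and y = 40 − 0.7x, where x and y are each side's share when it proposes.
Hence (1 − 0.62·0.7)x = 40(1 − 0.62), i.e. 0.566·x = 15.2.
x ≈ 26.8551; the candidate's share is 40 − x ≈ 13.1449.

13.14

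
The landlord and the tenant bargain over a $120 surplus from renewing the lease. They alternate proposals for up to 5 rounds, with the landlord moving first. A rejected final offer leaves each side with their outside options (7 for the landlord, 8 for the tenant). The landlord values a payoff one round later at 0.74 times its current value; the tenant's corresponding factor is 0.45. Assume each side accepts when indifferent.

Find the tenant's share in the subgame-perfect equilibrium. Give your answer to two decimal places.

Round 5 (the landlord proposes): the tenant gets 8 if talks fail, so the landlord offers 8 and keeps 112.
Round 4 (the tenant proposes): the landlord can get 112 next round, worth 0.74 × 112 = 82.88 now; the tenant offers that and keeps 37.12.
Round 3 (the landlord proposes): the tenant can get 37.12 next round, worth 0.45 × 37.12 = 16.704 now. The landlord offers 16.704 and keeps 120 − 16.704 = 103.296.
Round 2 (the tenant proposes): the landlord can get 103.296 next round, worth 0.74 × 103.296 = 76.43904 now; the tenant offers that and keeps 43.56096.
Round 1 (the landlord proposes): the tenant can get 43.56096 next round, worth 0.45 × 43.56096 = 19.602432 now; the landlord offers that and keeps 100.397568.

19.60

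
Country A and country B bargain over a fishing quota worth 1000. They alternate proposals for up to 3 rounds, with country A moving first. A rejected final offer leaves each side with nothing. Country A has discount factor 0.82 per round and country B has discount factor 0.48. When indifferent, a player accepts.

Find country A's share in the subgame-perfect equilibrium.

Round 3 (country A proposes): country B will accept anything ≥ 0, so country A offers 0 and keeps 1000.
Round 2 (country B proposes): country A can get 1000 next round, worth 0.82 × 1000 = 820 now. Country B offers 820 and keeps 1000 − 820 = 180.
Round 1 (country A proposes): country B can get 180 next round, worth 0.48 × 180 = 86.4 now; country A offers that and keeps 913.6.

913.6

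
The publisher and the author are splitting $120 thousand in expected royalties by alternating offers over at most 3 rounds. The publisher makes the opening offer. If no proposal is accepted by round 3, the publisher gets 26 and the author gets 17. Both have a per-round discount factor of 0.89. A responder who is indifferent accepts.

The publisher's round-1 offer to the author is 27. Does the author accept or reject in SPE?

Round 3 (the publisher proposes): the author gets 17 if talks fail, so the publisher offers 17 and keeps 103.
Round 2 (the author proposes): the publisher can get 103 next round, worth 0.89 × 103 = 91.67 now, so the author offers 91.67, keeping 28.33.
So by rejecting in round 1, the author gets 28.33 next round, worth 0.89 × 28.33 = 25.2137 now.
Offer 27 ≥ 25.2137, so the author accepts.

Accept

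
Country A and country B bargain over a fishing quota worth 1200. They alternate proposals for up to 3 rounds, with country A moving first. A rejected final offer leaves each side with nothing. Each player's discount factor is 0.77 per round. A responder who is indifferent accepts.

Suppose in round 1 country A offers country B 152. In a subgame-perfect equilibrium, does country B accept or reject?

Reject

Round 3 (country A proposes): country B will accept anything ≥ 0, so country A offers 0 and keeps 1200.
Round 2 (country B proposes): country A can get 1200 next round, worth 0.77 × 1200 = 924 now; country B offers that and keeps 276.
So by rejecting in round 1, country B gets 276 next round, worth 0.77 × 276 = 212.52 now.
Offer 152 < 212.52, so country B rejects.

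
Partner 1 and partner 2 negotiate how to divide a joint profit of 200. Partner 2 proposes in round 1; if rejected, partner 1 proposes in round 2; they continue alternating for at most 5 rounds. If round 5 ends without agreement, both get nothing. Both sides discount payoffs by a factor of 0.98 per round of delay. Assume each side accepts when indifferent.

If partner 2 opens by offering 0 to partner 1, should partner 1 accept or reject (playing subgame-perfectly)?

Reject

Round 5 (partner 2 proposes): rejection yields 0 for partner 1; partner 2 offers 0 and keeps 200.
Round 4 (partner 1 proposes): partner 2 can get 200 next round, worth 0.98 × 200 = 196 now, so partner 1 offers 196, keeping 4.
Round 3 (partner 2 proposes): partner 1 can get 4 next round, worth 0.98 × 4 = 3.92 now, so partner 2 offers 3.92, keeping 196.08.
Round 2 (partner 1 proposes): partner 2 can get 196.08 next round, worth 0.98 × 196.08 = 192.1584 now. Partner 1 offers 192.1584 and keeps 200 − 192.1584 = 7.8416.
So by rejecting in round 1, partner 1 gets 7.8416 next round, worth 0.98 × 7.8416 = 7.684768 now.
Offer 0 < 7.684768, so partner 1 rejects.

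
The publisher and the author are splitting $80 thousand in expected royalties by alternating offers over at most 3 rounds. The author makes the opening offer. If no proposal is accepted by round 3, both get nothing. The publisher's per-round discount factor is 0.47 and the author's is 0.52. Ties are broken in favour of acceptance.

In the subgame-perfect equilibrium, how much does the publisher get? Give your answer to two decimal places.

18.05

By backward induction:
Round 3 (the author proposes): rejection yields 0 for the publisher; the author offers 0 and keeps 80.
Round 2 (the publisher proposes): the author can get 80 next round, worth 0.52 × 80 = 41.6 now, so the publisher offers 41.6, keeping 38.4.
Round 1 (the author proposes): the publisher can get 38.4 next round, worth 0.47 × 38.4 = 18.048 now; the author offers that and keeps 61.952.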